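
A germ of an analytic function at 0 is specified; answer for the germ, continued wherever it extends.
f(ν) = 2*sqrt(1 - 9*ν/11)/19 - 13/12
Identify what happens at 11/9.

The point is an algebraic (square-root) branch point.

The term (2/19)*sqrt(1 - ν/(11/9)) has argument 1 - 11/9/(11/9) = 0 at 11/9: a square-root (algebraic, two-sheeted) branch point; the remaining terms are analytic or single-valued there.


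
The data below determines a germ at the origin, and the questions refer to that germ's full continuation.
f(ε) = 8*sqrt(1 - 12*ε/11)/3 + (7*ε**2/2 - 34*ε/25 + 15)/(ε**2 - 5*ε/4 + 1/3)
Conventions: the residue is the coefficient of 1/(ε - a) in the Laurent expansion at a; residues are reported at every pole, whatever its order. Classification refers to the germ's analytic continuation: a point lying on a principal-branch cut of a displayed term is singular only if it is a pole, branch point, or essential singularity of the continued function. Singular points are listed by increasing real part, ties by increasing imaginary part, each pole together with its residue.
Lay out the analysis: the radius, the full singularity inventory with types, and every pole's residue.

Denominator factor (ε**2 - 5*ε/4 + 1/3): discriminant 11/48, real irrational roots 5/8 + (1/24)*sqrt(33) and 5/8 - (1/24)*sqrt(33); poles of order 1, moduli 5/8 + (1/24)*sqrt(33) and 5/8 - (1/24)*sqrt(33).
Branch term (8/3)*sqrt(1 - ε/(11/12)): its argument vanishes at ε = 11/12, a square-root branch point, modulus 11/12.
The radius of convergence is the smallest modulus among the singular points: 5/8 - (1/24)*sqrt(33).
The branch term is analytic at 5/8 - (1/24)*sqrt(33) and contributes nothing to the residue; only the rational part matters.
The factor ε**2 - 5*ε/4 + 1/3 splits as (ε - a)(ε - a') with a = 5/8 - (1/24)*sqrt(33), a' = 5/8 + (1/24)*sqrt(33). At the order-1 pole a set g(ε) = (ε - a)*(rational part) = [7*ε**2/2 - 34*ε/25 + 15] / (ε - a').
Simple pole: residue = g(a) at a = 5/8 - (1/24)*sqrt(33), which is 603/400 - (15089/2640)*sqrt(33).
The branch term is analytic at 5/8 + (1/24)*sqrt(33) and contributes nothing to the residue; only the rational part matters.
The factor ε**2 - 5*ε/4 + 1/3 splits as (ε - a)(ε - a') with a = 5/8 + (1/24)*sqrt(33), a' = 5/8 - (1/24)*sqrt(33). At the order-1 pole a set g(ε) = (ε - a)*(rational part) = [7*ε**2/2 - 34*ε/25 + 15] / (ε - a').
Simple pole: residue = g(a) at a = 5/8 + (1/24)*sqrt(33), which is 603/400 + (15089/2640)*sqrt(33).
List the singular points by increasing real part (a conjugate pair: the negative imaginary part first).

Radius of convergence at 0: 5/8 - (1/24)*sqrt(33).
At 5/8 - (1/24)*sqrt(33): a pole of order 1; residue 603/400 - (15089/2640)*sqrt(33).
At 5/8 + (1/24)*sqrt(33): a pole of order 1; residue 603/400 + (15089/2640)*sqrt(33).
At 11/12: an algebraic (square-root) branch point.


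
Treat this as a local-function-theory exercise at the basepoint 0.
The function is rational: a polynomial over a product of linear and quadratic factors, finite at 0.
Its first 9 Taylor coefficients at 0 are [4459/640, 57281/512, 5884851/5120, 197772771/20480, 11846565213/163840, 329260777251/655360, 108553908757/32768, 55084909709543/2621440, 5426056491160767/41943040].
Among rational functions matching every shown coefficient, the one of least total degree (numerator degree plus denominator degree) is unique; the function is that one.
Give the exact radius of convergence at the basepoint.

The radius of convergence is 3/2 - (1/14)*sqrt(329).

No rational of total degree below 7 reproduces all 9 coefficients; solving the [1/6] Pade equations on them gives f(d) = (2*d/5 + 13/10)/(d**2 - 3*d + 4/7)**3, whose expansion matches every shown term.
Denominator factor (d**2 - 3*d + 4/7)^3: discriminant 47/7, real irrational roots 3/2 + (1/14)*sqrt(329) and 3/2 - (1/14)*sqrt(329); poles of order 3, moduli 3/2 + (1/14)*sqrt(329) and 3/2 - (1/14)*sqrt(329).
The radius of convergence is the smallest modulus among the singular points: 3/2 - (1/14)*sqrt(329).


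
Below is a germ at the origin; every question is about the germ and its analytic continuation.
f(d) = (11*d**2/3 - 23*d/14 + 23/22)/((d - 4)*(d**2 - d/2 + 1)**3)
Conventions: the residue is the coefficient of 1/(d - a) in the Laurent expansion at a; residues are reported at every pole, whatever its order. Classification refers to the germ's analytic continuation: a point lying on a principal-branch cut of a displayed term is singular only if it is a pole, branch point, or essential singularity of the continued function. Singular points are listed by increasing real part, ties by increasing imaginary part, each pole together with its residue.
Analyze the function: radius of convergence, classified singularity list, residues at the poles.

Radius of convergence at 0: 1.
At (1/4) - ((1/4)*sqrt(15))*i: a pole of order 3; residue (-24551/3118500) - ((34901/1039500)*sqrt(15))*i.
At (1/4) + ((1/4)*sqrt(15))*i: a pole of order 3; residue (-24551/3118500) + ((34901/1039500)*sqrt(15))*i.
At 4: a pole of order 1; residue 24551/1559250.

Denominator factor (d**2 - d/2 + 1)^3: discriminant -15/4, complex-conjugate roots (1/4) + ((1/4)*sqrt(15))*i and (1/4) - ((1/4)*sqrt(15))*i; poles of order 3, moduli 1 and 1.
Denominator factor (d - 4): pole of order 1 at 4, modulus 4.
The radius of convergence is the smallest modulus among the singular points: 1.
The factor d**2 - d/2 + 1 splits as (d - a)(d - a') with a = (1/4) - ((1/4)*sqrt(15))*i, a' = (1/4) + ((1/4)*sqrt(15))*i. At the order-3 pole a set g(d) = (d - a)^3*f(d) = [(11*d**2/3 - 23*d/14 + 23/22)/(d - 4)] / (d - a')^3.
Order-3 pole: residue = g''(a)/2; g''((1/4) - ((1/4)*sqrt(15))*i) = (-24551/1559250) - ((34901/519750)*sqrt(15))*i, so the residue is (-24551/3118500) - ((34901/1039500)*sqrt(15))*i.
The factor d**2 - d/2 + 1 splits as (d - a)(d - a') with a = (1/4) + ((1/4)*sqrt(15))*i, a' = (1/4) - ((1/4)*sqrt(15))*i. At the order-3 pole a set g(d) = (d - a)^3*f(d) = [(11*d**2/3 - 23*d/14 + 23/22)/(d - 4)] / (d - a')^3.
Order-3 pole: residue = g''(a)/2; g''((1/4) + ((1/4)*sqrt(15))*i) = (-24551/1559250) + ((34901/519750)*sqrt(15))*i, so the residue is (-24551/3118500) + ((34901/1039500)*sqrt(15))*i.
At the order-1 pole 4 set g(d) = (d - (4))*f(d) = (11*d**2/3 - 23*d/14 + 23/22)/(d**2 - d/2 + 1)**3.
Simple pole: residue = g(a) at a = 4, which is 24551/1559250.
List the singular points by increasing real part (a conjugate pair: the negative imaginary part first).


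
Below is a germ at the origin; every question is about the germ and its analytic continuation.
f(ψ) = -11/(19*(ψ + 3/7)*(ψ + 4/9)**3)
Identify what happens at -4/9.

The point is a pole of order 3.

The denominator factor ψ + 4/9 vanishes at -4/9 and appears to the power 3; the numerator there equals -11/19, nonzero, and no other factor vanishes.
Hence a pole whose order is the multiplicity, 3.


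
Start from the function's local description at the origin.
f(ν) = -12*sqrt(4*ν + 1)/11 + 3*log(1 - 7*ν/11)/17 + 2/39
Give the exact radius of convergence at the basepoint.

The radius of convergence is 1/4.

Branch term (-12/11)*sqrt(1 - ν/(-1/4)): its argument vanishes at ν = -1/4, a square-root branch point, modulus 1/4.
Branch term (3/17)*log(1 - ν/(11/7)): its argument vanishes at ν = 11/7, a logarithmic branch point, modulus 11/7.
The radius of convergence is the smallest modulus among the singular points: 1/4.


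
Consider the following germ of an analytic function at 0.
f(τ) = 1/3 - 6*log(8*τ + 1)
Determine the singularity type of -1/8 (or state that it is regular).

The term (-6)*log(1 - τ/(-1/8)) has argument 1 - -1/8/(-1/8) = 0 at -1/8: a logarithmic (infinitely-sheeted) branch point; the remaining terms are analytic or single-valued there.

The point is a logarithmic branch point.


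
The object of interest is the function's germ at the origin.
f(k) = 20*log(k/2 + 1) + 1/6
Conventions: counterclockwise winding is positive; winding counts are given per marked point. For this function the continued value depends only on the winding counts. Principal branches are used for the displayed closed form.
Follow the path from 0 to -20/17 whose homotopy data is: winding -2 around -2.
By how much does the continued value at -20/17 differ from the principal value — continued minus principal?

The rational part is single-valued and drops out of the difference; each branch term changes only by its own monodromy.
(20)*log(1 - k/(-2)): each positive loop around -2 adds 2*pi*i to the log, so winding -2 contributes (20)*(-2)*2*pi*i = -(80)*pi*i.
Summing the contributions at k = -20/17 gives -(80)*pi*i.

Continued minus principal equals -(80)*pi*i.


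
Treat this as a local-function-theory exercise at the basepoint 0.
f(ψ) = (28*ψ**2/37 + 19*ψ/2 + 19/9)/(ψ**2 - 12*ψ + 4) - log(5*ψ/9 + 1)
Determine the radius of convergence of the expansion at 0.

The radius of convergence is 6 - (4)*sqrt(2).

Denominator factor (ψ**2 - 12*ψ + 4): discriminant 128, real irrational roots 6 + (4)*sqrt(2) and 6 - (4)*sqrt(2); poles of order 1, moduli 6 + (4)*sqrt(2) and 6 - (4)*sqrt(2).
Branch term (-1)*log(1 - ψ/(-9/5)): its argument vanishes at ψ = -9/5, a logarithmic branch point, modulus 9/5.
The radius of convergence is the smallest modulus among the singular points: 6 - (4)*sqrt(2).


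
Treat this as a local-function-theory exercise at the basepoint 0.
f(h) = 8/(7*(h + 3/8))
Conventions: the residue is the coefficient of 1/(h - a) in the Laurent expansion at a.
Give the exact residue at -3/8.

At the order-1 pole -3/8 set g(h) = (h - (-3/8))*f(h) = 8/7.
Simple pole: residue = g(a) at a = -3/8, which is 8/7.

The residue is 8/7.


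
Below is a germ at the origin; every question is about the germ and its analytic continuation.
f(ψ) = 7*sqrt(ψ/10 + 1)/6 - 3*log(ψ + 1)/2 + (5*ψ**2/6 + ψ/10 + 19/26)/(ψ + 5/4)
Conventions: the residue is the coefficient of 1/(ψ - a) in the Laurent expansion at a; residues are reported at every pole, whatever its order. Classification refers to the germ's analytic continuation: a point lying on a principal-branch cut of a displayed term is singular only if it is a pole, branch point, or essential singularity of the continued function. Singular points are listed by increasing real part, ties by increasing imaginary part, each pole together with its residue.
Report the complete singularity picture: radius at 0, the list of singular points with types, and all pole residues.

Radius of convergence at 0: 1.
At -10: an algebraic (square-root) branch point.
At -5/4: a pole of order 1; residue 2381/1248.
At -1: a logarithmic branch point.

Denominator factor (ψ + 5/4): pole of order 1 at -5/4, modulus 5/4.
Branch term (-3/2)*log(1 - ψ/(-1)): its argument vanishes at ψ = -1, a logarithmic branch point, modulus 1.
Branch term (7/6)*sqrt(1 - ψ/(-10)): its argument vanishes at ψ = -10, a square-root branch point, modulus 10.
The radius of convergence is the smallest modulus among the singular points: 1.
The branch terms are analytic at -5/4 and contribute nothing to the residue; only the rational part matters.
At the order-1 pole -5/4 set g(ψ) = (ψ - (-5/4))*(rational part) = 5*ψ**2/6 + ψ/10 + 19/26.
Simple pole: residue = g(a) at a = -5/4, which is 2381/1248.
List the singular points by increasing real part (a conjugate pair: the negative imaginary part first).


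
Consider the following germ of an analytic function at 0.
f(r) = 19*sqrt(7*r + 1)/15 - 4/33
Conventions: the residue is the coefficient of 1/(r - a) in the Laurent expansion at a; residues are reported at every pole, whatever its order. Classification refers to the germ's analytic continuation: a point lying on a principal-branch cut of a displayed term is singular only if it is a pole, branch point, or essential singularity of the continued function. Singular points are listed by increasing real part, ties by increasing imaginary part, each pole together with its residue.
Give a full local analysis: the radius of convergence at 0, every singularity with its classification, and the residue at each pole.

Branch term (19/15)*sqrt(1 - r/(-1/7)): its argument vanishes at r = -1/7, a square-root branch point, modulus 1/7.
The radius of convergence is the smallest modulus among the singular points: 1/7.

Radius of convergence at 0: 1/7.
At -1/7: an algebraic (square-root) branch point.


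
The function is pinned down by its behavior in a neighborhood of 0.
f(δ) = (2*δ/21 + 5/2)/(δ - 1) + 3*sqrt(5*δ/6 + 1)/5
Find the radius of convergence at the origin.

The radius of convergence is 1.

Denominator factor (δ - 1): pole of order 1 at 1, modulus 1.
Branch term (3/5)*sqrt(1 - δ/(-6/5)): its argument vanishes at δ = -6/5, a square-root branch point, modulus 6/5.
The radius of convergence is the smallest modulus among the singular points: 1.


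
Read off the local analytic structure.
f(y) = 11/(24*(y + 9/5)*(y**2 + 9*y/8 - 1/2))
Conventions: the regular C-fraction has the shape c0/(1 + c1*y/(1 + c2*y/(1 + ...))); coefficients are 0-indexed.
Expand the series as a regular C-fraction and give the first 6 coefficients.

Taylor coefficients (expand at 0): a_0 = -55/108, a_1 = -3355/3888, a_2 = -436315/139968, a_3 = -43597675/5038848, a_4 = -4671140155/181398528, a_5 = -491191526155/6530347008.
c0 = a_0 = -55/108. Peel one level at a time: if S = 1 + c*y/S' with S'(0) = 1, then c is the y-coefficient of S and S' = c*y/(S - 1).
S_1 = c0/f = 1 + (-61/36)*y + (-13/4)*y^2 + ...; c1 = -61/36.
S_2 = c1*y/(S_1 - 1) = 1 + (-117/61)*y + (11249/3721)*y^2 + ...; c2 = -117/61.
S_3 = c2*y/(S_2 - 1) = 1 + (11249/7137)*y + (1600/13689)*y^2 + ...; c3 = 11249/7137.
S_4 = c3*y/(S_3 - 1) = 1 + (-97600/1316133)*y + (3904000/126540001)*y^2 + ...; c4 = -97600/1316133.
S_5 = c4*y/(S_4 - 1) = 1 + (4680/11249)*y + ...; c5 = 4680/11249.

The regular C-fraction coefficients are [-55/108, -61/36, -117/61, 11249/7137, -97600/1316133, 4680/11249].


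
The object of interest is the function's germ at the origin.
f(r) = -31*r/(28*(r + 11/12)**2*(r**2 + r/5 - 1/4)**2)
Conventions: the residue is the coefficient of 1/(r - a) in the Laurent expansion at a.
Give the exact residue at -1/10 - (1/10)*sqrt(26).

The factor r**2 + r/5 - 1/4 splits as (r - a)(r - a') with a = -1/10 - (1/10)*sqrt(26), a' = -1/10 + (1/10)*sqrt(26). At the order-2 pole a set g(r) = (r - a)^2*f(r) = [-31*r/(28*(r + 11/12)**2)] / (r - a')^2.
Order-2 pole: residue = g'(a); g'(-1/10 - (1/10)*sqrt(26)) = -3742394400/176076299 - (125525859525/29756894531)*sqrt(26), so the residue is -3742394400/176076299 - (125525859525/29756894531)*sqrt(26).

The residue is -3742394400/176076299 - (125525859525/29756894531)*sqrt(26).


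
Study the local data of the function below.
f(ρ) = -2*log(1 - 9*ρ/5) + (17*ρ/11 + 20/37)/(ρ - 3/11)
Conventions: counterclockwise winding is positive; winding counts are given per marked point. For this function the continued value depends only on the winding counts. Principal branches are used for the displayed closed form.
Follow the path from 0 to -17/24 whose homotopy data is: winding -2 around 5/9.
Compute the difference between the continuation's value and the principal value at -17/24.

The rational part is single-valued and drops out of the difference; each branch term changes only by its own monodromy.
(-2)*log(1 - ρ/(5/9)): each positive loop around 5/9 adds 2*pi*i to the log, so winding -2 contributes (-2)*(-2)*2*pi*i = (8)*pi*i.
Summing the contributions at ρ = -17/24 gives (8)*pi*i.

Continued minus principal equals (8)*pi*i.


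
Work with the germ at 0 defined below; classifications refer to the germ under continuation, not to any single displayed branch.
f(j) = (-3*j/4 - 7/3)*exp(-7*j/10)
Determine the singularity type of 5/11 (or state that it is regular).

The point is a regular point.

There is no denominator, hence no pole anywhere.
The factor exp(-7*j/10) is entire.
So the germ continues analytically to 5/11.


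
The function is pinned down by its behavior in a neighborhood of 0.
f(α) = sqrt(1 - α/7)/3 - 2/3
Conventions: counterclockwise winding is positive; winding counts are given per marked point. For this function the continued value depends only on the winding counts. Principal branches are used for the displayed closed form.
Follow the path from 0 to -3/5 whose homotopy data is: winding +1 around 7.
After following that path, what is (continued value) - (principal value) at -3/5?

Continued minus principal equals -(2/105)*sqrt(1330).

The rational part is single-valued and drops out of the difference; each branch term changes only by its own monodromy.
(1/3)*sqrt(1 - α/(7)): winding +1 is odd, the square root flips sign, contributing -2*(1/3)*sqrt(1 - (-3/5)/(7)) = -2*(1/3)*sqrt(38/35) = -(2/105)*sqrt(1330).
Summing the contributions at α = -3/5 gives -(2/105)*sqrt(1330).


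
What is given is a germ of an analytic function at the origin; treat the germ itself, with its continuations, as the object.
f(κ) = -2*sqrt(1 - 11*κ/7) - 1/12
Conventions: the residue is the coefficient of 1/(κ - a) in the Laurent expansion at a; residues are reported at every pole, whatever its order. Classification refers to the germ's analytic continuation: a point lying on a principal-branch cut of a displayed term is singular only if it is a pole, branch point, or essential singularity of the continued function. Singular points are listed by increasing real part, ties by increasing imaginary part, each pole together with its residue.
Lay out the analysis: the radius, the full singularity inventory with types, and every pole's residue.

Branch term (-2)*sqrt(1 - κ/(7/11)): its argument vanishes at κ = 7/11, a square-root branch point, modulus 7/11.
The radius of convergence is the smallest modulus among the singular points: 7/11.

Radius of convergence at 0: 7/11.
At 7/11: an algebraic (square-root) branch point.


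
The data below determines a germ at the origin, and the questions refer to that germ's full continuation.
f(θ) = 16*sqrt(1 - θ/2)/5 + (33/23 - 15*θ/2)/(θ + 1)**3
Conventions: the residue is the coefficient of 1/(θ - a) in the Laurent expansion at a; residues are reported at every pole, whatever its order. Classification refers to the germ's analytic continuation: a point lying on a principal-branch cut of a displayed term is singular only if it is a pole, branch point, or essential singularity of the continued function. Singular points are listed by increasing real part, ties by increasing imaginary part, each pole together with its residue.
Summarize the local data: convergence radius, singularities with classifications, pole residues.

Denominator factor (θ + 1)^3: pole of order 3 at -1, modulus 1.
Branch term (16/5)*sqrt(1 - θ/(2)): its argument vanishes at θ = 2, a square-root branch point, modulus 2.
The radius of convergence is the smallest modulus among the singular points: 1.
The branch term is analytic at -1 and contributes nothing to the residue; only the rational part matters.
At the order-3 pole -1 set g(θ) = (θ - (-1))^3*(rational part) = 33/23 - 15*θ/2.
Order-3 pole: residue = g''(a)/2; g''(-1) = 0, so the residue is 0.
List the singular points by increasing real part (a conjugate pair: the negative imaginary part first).

Radius of convergence at 0: 1.
At -1: a pole of order 3; residue 0.
At 2: an algebraic (square-root) branch point.


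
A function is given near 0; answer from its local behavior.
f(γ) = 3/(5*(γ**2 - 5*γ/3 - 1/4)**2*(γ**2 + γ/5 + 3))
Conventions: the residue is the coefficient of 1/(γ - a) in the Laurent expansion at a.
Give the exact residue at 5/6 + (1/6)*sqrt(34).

The residue is 1646848/188226723 - (440782670/54397522947)*sqrt(34).

The factor γ**2 - 5*γ/3 - 1/4 splits as (γ - a)(γ - a') with a = 5/6 + (1/6)*sqrt(34), a' = 5/6 - (1/6)*sqrt(34). At the order-2 pole a set g(γ) = (γ - a)^2*f(γ) = [3/(5*(γ**2 + γ/5 + 3))] / (γ - a')^2.
Order-2 pole: residue = g'(a); g'(5/6 + (1/6)*sqrt(34)) = 1646848/188226723 - (440782670/54397522947)*sqrt(34), so the residue is 1646848/188226723 - (440782670/54397522947)*sqrt(34).


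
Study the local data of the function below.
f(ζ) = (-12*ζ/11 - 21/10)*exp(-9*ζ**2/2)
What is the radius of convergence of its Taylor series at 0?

The factor exp(-9*ζ**2/2) is entire and contributes no finite singular point.
The polynomial part has no poles.
No finite singular points: the Taylor series at 0 converges everywhere.

The radius of convergence is infinite.


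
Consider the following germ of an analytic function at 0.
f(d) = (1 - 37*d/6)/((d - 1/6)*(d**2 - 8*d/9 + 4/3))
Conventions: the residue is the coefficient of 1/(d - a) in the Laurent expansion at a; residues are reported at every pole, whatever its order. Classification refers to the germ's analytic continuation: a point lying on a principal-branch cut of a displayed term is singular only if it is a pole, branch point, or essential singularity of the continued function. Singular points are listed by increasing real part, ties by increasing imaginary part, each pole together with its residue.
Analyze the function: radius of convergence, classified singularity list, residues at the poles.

Denominator factor (d**2 - 8*d/9 + 4/3): discriminant -368/81, complex-conjugate roots (4/9) + ((2/9)*sqrt(23))*i and (4/9) - ((2/9)*sqrt(23))*i; poles of order 1, moduli (2/3)*sqrt(3) and (2/3)*sqrt(3).
Denominator factor (d - 1/6): pole of order 1 at 1/6, modulus 1/6.
The radius of convergence is the smallest modulus among the singular points: 1/6.
At the order-1 pole 1/6 set g(d) = (d - (1/6))*f(d) = (1 - 37*d/6)/(d**2 - 8*d/9 + 4/3).
Simple pole: residue = g(a) at a = 1/6, which is -3/131.
The factor d**2 - 8*d/9 + 4/3 splits as (d - a)(d - a') with a = (4/9) - ((2/9)*sqrt(23))*i, a' = (4/9) + ((2/9)*sqrt(23))*i. At the order-1 pole a set g(d) = (d - a)*f(d) = [(1 - 37*d/6)/(d - 1/6)] / (d - a').
Simple pole: residue = g(a) at a = (4/9) - ((2/9)*sqrt(23))*i, which is (3/262) - ((3639/6026)*sqrt(23))*i.
The factor d**2 - 8*d/9 + 4/3 splits as (d - a)(d - a') with a = (4/9) + ((2/9)*sqrt(23))*i, a' = (4/9) - ((2/9)*sqrt(23))*i. At the order-1 pole a set g(d) = (d - a)*f(d) = [(1 - 37*d/6)/(d - 1/6)] / (d - a').
Simple pole: residue = g(a) at a = (4/9) + ((2/9)*sqrt(23))*i, which is (3/262) + ((3639/6026)*sqrt(23))*i.
List the singular points by increasing real part (a conjugate pair: the negative imaginary part first).

Radius of convergence at 0: 1/6.
At 1/6: a pole of order 1; residue -3/131.
At (4/9) - ((2/9)*sqrt(23))*i: a pole of order 1; residue (3/262) - ((3639/6026)*sqrt(23))*i.
At (4/9) + ((2/9)*sqrt(23))*i: a pole of order 1; residue (3/262) + ((3639/6026)*sqrt(23))*i.


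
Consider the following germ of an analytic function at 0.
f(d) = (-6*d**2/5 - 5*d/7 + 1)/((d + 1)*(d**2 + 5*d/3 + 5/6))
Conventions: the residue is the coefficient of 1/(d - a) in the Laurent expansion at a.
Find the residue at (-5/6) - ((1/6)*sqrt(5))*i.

The factor d**2 + 5*d/3 + 5/6 splits as (d - a)(d - a') with a = (-5/6) - ((1/6)*sqrt(5))*i, a' = (-5/6) + ((1/6)*sqrt(5))*i. At the order-1 pole a set g(d) = (d - a)*f(d) = [(-6*d**2/5 - 5*d/7 + 1)/(d + 1)] / (d - a').
Simple pole: residue = g(a) at a = (-5/6) - ((1/6)*sqrt(5))*i, which is (-15/7) + ((6/5)*sqrt(5))*i.

The residue is (-15/7) + ((6/5)*sqrt(5))*i.


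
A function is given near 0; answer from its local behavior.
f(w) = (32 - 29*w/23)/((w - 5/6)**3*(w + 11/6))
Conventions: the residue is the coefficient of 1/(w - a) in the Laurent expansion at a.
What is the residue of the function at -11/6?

The residue is -42615/23552.

At the order-1 pole -11/6 set g(w) = (w - (-11/6))*f(w) = (32 - 29*w/23)/(w - 5/6)**3.
Simple pole: residue = g(a) at a = -11/6, which is -42615/23552.


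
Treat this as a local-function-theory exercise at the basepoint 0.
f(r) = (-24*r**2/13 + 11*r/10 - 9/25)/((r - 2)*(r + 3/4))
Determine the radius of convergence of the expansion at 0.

Denominator factor (r + 3/4): pole of order 1 at -3/4, modulus 3/4.
Denominator factor (r - 2): pole of order 1 at 2, modulus 2.
The radius of convergence is the smallest modulus among the singular points: 3/4.

The radius of convergence is 3/4.


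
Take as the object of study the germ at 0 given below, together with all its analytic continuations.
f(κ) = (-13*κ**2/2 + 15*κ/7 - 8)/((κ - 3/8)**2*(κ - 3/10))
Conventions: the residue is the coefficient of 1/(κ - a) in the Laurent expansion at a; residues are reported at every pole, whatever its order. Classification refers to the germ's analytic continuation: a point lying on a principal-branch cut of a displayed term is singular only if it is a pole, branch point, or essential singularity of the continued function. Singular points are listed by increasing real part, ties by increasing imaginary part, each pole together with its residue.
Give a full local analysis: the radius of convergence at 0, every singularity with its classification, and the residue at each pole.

Denominator factor (κ - 3/8)^2: pole of order 2 at 3/8, modulus 3/8.
Denominator factor (κ - 3/10): pole of order 1 at 3/10, modulus 3/10.
The radius of convergence is the smallest modulus among the singular points: 3/10.
At the order-1 pole 3/10 set g(κ) = (κ - (3/10))*f(κ) = (-13*κ**2/2 + 15*κ/7 - 8)/(κ - 3/8)**2.
Simple pole: residue = g(a) at a = 3/10, which is -88952/63.
At the order-2 pole 3/8 set g(κ) = (κ - (3/8))^2*f(κ) = (-13*κ**2/2 + 15*κ/7 - 8)/(κ - 3/10).
Order-2 pole: residue = g'(a); g'(3/8) = 177085/126, so the residue is 177085/126.
List the singular points by increasing real part (a conjugate pair: the negative imaginary part first).

Radius of convergence at 0: 3/10.
At 3/10: a pole of order 1; residue -88952/63.
At 3/8: a pole of order 2; residue 177085/126.


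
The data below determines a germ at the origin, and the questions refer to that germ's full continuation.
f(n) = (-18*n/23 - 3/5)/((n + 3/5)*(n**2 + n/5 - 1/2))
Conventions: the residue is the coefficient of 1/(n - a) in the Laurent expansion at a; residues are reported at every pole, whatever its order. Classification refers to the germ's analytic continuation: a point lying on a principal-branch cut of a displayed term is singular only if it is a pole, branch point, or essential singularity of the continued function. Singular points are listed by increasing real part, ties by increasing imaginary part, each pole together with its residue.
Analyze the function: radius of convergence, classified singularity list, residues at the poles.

Denominator factor (n**2 + n/5 - 1/2): discriminant 51/25, real irrational roots -1/10 + (1/10)*sqrt(51) and -1/10 - (1/10)*sqrt(51); poles of order 1, moduli -1/10 + (1/10)*sqrt(51) and 1/10 + (1/10)*sqrt(51).
Denominator factor (n + 3/5): pole of order 1 at -3/5, modulus 3/5.
The radius of convergence is the smallest modulus among the singular points: 3/5.
The factor n**2 + n/5 - 1/2 splits as (n - a)(n - a') with a = -1/10 - (1/10)*sqrt(51), a' = -1/10 + (1/10)*sqrt(51). At the order-1 pole a set g(n) = (n - a)*f(n) = [(-18*n/23 - 3/5)/(n + 3/5)] / (n - a').
Simple pole: residue = g(a) at a = -1/10 - (1/10)*sqrt(51), which is -75/299 + (265/5083)*sqrt(51).
At the order-1 pole -3/5 set g(n) = (n - (-3/5))*f(n) = (-18*n/23 - 3/5)/(n**2 + n/5 - 1/2).
Simple pole: residue = g(a) at a = -3/5, which is 150/299.
The factor n**2 + n/5 - 1/2 splits as (n - a)(n - a') with a = -1/10 + (1/10)*sqrt(51), a' = -1/10 - (1/10)*sqrt(51). At the order-1 pole a set g(n) = (n - a)*f(n) = [(-18*n/23 - 3/5)/(n + 3/5)] / (n - a').
Simple pole: residue = g(a) at a = -1/10 + (1/10)*sqrt(51), which is -75/299 - (265/5083)*sqrt(51).
List the singular points by increasing real part (a conjugate pair: the negative imaginary part first).

Radius of convergence at 0: 3/5.
At -1/10 - (1/10)*sqrt(51): a pole of order 1; residue -75/299 + (265/5083)*sqrt(51).
At -3/5: a pole of order 1; residue 150/299.
At -1/10 + (1/10)*sqrt(51): a pole of order 1; residue -75/299 - (265/5083)*sqrt(51).


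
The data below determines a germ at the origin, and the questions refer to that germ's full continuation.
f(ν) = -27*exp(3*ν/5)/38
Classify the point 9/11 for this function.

The point is a regular point.

There is no denominator, hence no pole anywhere.
The factor exp(3*ν/5) is entire.
So the germ continues analytically to 9/11.


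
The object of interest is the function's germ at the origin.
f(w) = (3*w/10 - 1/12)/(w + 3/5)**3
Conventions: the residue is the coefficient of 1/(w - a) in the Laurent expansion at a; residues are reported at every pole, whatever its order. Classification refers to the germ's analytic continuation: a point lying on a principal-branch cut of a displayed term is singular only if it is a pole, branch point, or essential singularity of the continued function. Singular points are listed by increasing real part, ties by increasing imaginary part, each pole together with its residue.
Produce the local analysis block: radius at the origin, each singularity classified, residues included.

Denominator factor (w + 3/5)^3: pole of order 3 at -3/5, modulus 3/5.
The radius of convergence is the smallest modulus among the singular points: 3/5.
At the order-3 pole -3/5 set g(w) = (w - (-3/5))^3*f(w) = 3*w/10 - 1/12.
Order-3 pole: residue = g''(a)/2; g''(-3/5) = 0, so the residue is 0.

Radius of convergence at 0: 3/5.
At -3/5: a pole of order 3; residue 0.


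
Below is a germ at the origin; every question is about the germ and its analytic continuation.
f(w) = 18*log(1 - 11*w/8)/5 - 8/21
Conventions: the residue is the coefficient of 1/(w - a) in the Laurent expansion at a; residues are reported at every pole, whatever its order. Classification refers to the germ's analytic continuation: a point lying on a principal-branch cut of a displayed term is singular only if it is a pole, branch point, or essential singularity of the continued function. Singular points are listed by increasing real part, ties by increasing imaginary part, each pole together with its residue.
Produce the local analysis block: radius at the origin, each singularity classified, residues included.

Branch term (18/5)*log(1 - w/(8/11)): its argument vanishes at w = 8/11, a logarithmic branch point, modulus 8/11.
The radius of convergence is the smallest modulus among the singular points: 8/11.

Radius of convergence at 0: 8/11.
At 8/11: a logarithmic branch point.


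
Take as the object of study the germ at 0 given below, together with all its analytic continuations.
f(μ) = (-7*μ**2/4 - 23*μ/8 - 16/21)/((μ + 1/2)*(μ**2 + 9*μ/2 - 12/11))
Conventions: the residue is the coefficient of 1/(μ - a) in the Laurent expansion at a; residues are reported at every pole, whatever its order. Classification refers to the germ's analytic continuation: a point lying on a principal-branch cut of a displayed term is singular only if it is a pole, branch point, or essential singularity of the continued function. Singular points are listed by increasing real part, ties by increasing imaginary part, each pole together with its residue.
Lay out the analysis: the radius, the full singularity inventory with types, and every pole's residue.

Denominator factor (μ + 1/2): pole of order 1 at -1/2, modulus 1/2.
Denominator factor (μ**2 + 9*μ/2 - 12/11): discriminant 1083/44, real irrational roots -9/4 + (19/44)*sqrt(33) and -9/4 - (19/44)*sqrt(33); poles of order 1, moduli -9/4 + (19/44)*sqrt(33) and 9/4 + (19/44)*sqrt(33).
The radius of convergence is the smallest modulus among the singular points: -9/4 + (19/44)*sqrt(33).
The factor μ**2 + 9*μ/2 - 12/11 splits as (μ - a)(μ - a') with a = -9/4 - (19/44)*sqrt(33), a' = -9/4 + (19/44)*sqrt(33). At the order-1 pole a set g(μ) = (μ - a)*f(μ) = [(-7*μ**2/4 - 23*μ/8 - 16/21)/(μ + 1/2)] / (μ - a').
Simple pole: residue = g(a) at a = -9/4 - (19/44)*sqrt(33), which is -2389/2856 - (89/1224)*sqrt(33).
At the order-1 pole -1/2 set g(μ) = (μ - (-1/2))*f(μ) = (-7*μ**2/4 - 23*μ/8 - 16/21)/(μ**2 + 9*μ/2 - 12/11).
Simple pole: residue = g(a) at a = -1/2, which is -55/714.
The factor μ**2 + 9*μ/2 - 12/11 splits as (μ - a)(μ - a') with a = -9/4 + (19/44)*sqrt(33), a' = -9/4 - (19/44)*sqrt(33). At the order-1 pole a set g(μ) = (μ - a)*f(μ) = [(-7*μ**2/4 - 23*μ/8 - 16/21)/(μ + 1/2)] / (μ - a').
Simple pole: residue = g(a) at a = -9/4 + (19/44)*sqrt(33), which is -2389/2856 + (89/1224)*sqrt(33).
List the singular points by increasing real part (a conjugate pair: the negative imaginary part first).

Radius of convergence at 0: -9/4 + (19/44)*sqrt(33).
At -9/4 - (19/44)*sqrt(33): a pole of order 1; residue -2389/2856 - (89/1224)*sqrt(33).
At -1/2: a pole of order 1; residue -55/714.
At -9/4 + (19/44)*sqrt(33): a pole of order 1; residue -2389/2856 + (89/1224)*sqrt(33).


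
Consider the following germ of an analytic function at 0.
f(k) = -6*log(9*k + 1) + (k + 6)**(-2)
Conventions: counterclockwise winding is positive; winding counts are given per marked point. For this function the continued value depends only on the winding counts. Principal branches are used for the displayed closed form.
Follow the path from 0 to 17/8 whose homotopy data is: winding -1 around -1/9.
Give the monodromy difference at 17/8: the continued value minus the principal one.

The rational part is single-valued and drops out of the difference; each branch term changes only by its own monodromy.
(-6)*log(1 - k/(-1/9)): each positive loop around -1/9 adds 2*pi*i to the log, so winding -1 contributes (-6)*(-1)*2*pi*i = (12)*pi*i.
Summing the contributions at k = 17/8 gives (12)*pi*i.

Continued minus principal equals (12)*pi*i.


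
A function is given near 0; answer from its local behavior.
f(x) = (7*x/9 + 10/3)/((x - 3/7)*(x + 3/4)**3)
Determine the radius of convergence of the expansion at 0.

Denominator factor (x - 3/7): pole of order 1 at 3/7, modulus 3/7.
Denominator factor (x + 3/4)^3: pole of order 3 at -3/4, modulus 3/4.
The radius of convergence is the smallest modulus among the singular points: 3/7.

The radius of convergence is 3/7.


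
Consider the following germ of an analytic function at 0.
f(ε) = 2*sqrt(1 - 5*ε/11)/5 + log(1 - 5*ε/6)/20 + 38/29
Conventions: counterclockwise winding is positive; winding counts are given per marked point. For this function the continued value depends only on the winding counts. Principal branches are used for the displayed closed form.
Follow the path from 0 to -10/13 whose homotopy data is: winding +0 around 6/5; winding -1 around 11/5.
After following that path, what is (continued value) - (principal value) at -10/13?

The rational part is single-valued and drops out of the difference; each branch term changes only by its own monodromy.
(2/5)*sqrt(1 - ε/(11/5)): winding -1 is odd, the square root flips sign, contributing -2*(2/5)*sqrt(1 - (-10/13)/(11/5)) = -2*(2/5)*sqrt(193/143) = -(4/715)*sqrt(27599).
(1/20)*log(1 - ε/(6/5)): winding 0 around 6/5, so this term returns to its principal value, contribution 0.
Summing the contributions at ε = -10/13 gives -(4/715)*sqrt(27599).

Continued minus principal equals -(4/715)*sqrt(27599).


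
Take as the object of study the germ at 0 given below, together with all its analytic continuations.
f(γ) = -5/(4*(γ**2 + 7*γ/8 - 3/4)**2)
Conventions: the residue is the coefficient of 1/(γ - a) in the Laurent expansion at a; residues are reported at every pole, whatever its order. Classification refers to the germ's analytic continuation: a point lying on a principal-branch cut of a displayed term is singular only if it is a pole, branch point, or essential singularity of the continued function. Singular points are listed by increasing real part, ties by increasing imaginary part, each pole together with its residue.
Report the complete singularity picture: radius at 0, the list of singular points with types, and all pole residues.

Denominator factor (γ**2 + 7*γ/8 - 3/4)^2: discriminant 241/64, real irrational roots -7/16 + (1/16)*sqrt(241) and -7/16 - (1/16)*sqrt(241); poles of order 2, moduli -7/16 + (1/16)*sqrt(241) and 7/16 + (1/16)*sqrt(241).
The radius of convergence is the smallest modulus among the singular points: -7/16 + (1/16)*sqrt(241).
The factor γ**2 + 7*γ/8 - 3/4 splits as (γ - a)(γ - a') with a = -7/16 - (1/16)*sqrt(241), a' = -7/16 + (1/16)*sqrt(241). At the order-2 pole a set g(γ) = (γ - a)^2*f(γ) = [-5/4] / (γ - a')^2.
Order-2 pole: residue = g'(a); g'(-7/16 - (1/16)*sqrt(241)) = -(1280/58081)*sqrt(241), so the residue is -(1280/58081)*sqrt(241).
The factor γ**2 + 7*γ/8 - 3/4 splits as (γ - a)(γ - a') with a = -7/16 + (1/16)*sqrt(241), a' = -7/16 - (1/16)*sqrt(241). At the order-2 pole a set g(γ) = (γ - a)^2*f(γ) = [-5/4] / (γ - a')^2.
Order-2 pole: residue = g'(a); g'(-7/16 + (1/16)*sqrt(241)) = (1280/58081)*sqrt(241), so the residue is (1280/58081)*sqrt(241).
List the singular points by increasing real part (a conjugate pair: the negative imaginary part first).

Radius of convergence at 0: -7/16 + (1/16)*sqrt(241).
At -7/16 - (1/16)*sqrt(241): a pole of order 2; residue -(1280/58081)*sqrt(241).
At -7/16 + (1/16)*sqrt(241): a pole of order 2; residue (1280/58081)*sqrt(241).


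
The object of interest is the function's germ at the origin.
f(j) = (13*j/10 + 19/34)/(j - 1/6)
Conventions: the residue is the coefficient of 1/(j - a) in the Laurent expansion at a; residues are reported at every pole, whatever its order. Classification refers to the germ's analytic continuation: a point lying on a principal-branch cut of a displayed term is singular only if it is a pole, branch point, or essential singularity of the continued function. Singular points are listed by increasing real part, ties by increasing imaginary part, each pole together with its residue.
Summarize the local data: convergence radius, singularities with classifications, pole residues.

Denominator factor (j - 1/6): pole of order 1 at 1/6, modulus 1/6.
The radius of convergence is the smallest modulus among the singular points: 1/6.
At the order-1 pole 1/6 set g(j) = (j - (1/6))*f(j) = 13*j/10 + 19/34.
Simple pole: residue = g(a) at a = 1/6, which is 791/1020.

Radius of convergence at 0: 1/6.
At 1/6: a pole of order 1; residue 791/1020.


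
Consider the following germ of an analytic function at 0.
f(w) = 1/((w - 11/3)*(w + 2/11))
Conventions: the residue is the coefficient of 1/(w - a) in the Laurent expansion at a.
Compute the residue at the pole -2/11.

At the order-1 pole -2/11 set g(w) = (w - (-2/11))*f(w) = 1/(w - 11/3).
Simple pole: residue = g(a) at a = -2/11, which is -33/127.

The residue is -33/127.


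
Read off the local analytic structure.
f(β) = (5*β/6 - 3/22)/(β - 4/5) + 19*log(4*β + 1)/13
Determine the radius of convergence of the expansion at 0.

The radius of convergence is 1/4.

Denominator factor (β - 4/5): pole of order 1 at 4/5, modulus 4/5.
Branch term (19/13)*log(1 - β/(-1/4)): its argument vanishes at β = -1/4, a logarithmic branch point, modulus 1/4.
The radius of convergence is the smallest modulus among the singular points: 1/4.


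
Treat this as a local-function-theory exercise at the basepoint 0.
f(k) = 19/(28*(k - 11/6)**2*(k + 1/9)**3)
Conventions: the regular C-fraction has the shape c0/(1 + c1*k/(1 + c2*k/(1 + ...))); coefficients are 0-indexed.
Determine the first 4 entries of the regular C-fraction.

The regular C-fraction coefficients are [124659/847, 285/11, -1725/209, 726654/120175].

Taylor coefficients (expand at 0): a_0 = 124659/847, a_1 = -35527815/9317, a_2 = 6899875650/102487, a_3 = -160783931610/161051.
c0 = a_0 = 124659/847. Peel one level at a time: if S = 1 + c*k/S' with S'(0) = 1, then c is the k-coefficient of S and S' = c*k/(S - 1).
S_1 = c0/f = 1 + (285/11)*k + (25875/121)*k^2 + ...; c1 = 285/11.
S_2 = c1*k/(S_1 - 1) = 1 + (-1725/209)*k + (2179962/43681)*k^2 + ...; c2 = -1725/209.
S_3 = c2*k/(S_2 - 1) = 1 + (726654/120175)*k + ...; c3 = 726654/120175.


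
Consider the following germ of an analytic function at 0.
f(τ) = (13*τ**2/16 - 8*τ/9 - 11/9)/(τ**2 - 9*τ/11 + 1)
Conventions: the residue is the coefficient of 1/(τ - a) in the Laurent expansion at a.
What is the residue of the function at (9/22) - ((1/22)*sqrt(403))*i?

The residue is (-355/3168) - ((74101/1276704)*sqrt(403))*i.

The factor τ**2 - 9*τ/11 + 1 splits as (τ - a)(τ - a') with a = (9/22) - ((1/22)*sqrt(403))*i, a' = (9/22) + ((1/22)*sqrt(403))*i. At the order-1 pole a set g(τ) = (τ - a)*f(τ) = [13*τ**2/16 - 8*τ/9 - 11/9] / (τ - a').
Simple pole: residue = g(a) at a = (9/22) - ((1/22)*sqrt(403))*i, which is (-355/3168) - ((74101/1276704)*sqrt(403))*i.
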